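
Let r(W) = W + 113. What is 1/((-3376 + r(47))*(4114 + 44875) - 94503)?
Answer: -1/157643127 ≈ -6.3434e-9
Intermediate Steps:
r(W) = 113 + W
1/((-3376 + r(47))*(4114 + 44875) - 94503) = 1/((-3376 + (113 + 47))*(4114 + 44875) - 94503) = 1/((-3376 + 160)*48989 - 94503) = 1/(-3216*48989 - 94503) = 1/(-157548624 - 94503) = 1/(-157643127) = -1/157643127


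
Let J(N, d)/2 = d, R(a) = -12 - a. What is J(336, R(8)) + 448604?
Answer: 448564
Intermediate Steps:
J(N, d) = 2*d
J(336, R(8)) + 448604 = 2*(-12 - 1*8) + 448604 = 2*(-12 - 8) + 448604 = 2*(-20) + 448604 = -40 + 448604 = 448564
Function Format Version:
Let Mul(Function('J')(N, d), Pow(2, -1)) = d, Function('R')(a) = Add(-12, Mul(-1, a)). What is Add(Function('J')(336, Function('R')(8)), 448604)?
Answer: 448564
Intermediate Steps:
Function('J')(N, d) = Mul(2, d)
Add(Function('J')(336, Function('R')(8)), 448604) = Add(Mul(2, Add(-12, Mul(-1, 8))), 448604) = Add(Mul(2, Add(-12, -8)), 448604) = Add(Mul(2, -20), 448604) = Add(-40, 448604) = 448564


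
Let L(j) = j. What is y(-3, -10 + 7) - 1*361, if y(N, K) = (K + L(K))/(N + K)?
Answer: -360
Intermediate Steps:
y(N, K) = 2*K/(K + N) (y(N, K) = (K + K)/(N + K) = (2*K)/(K + N) = 2*K/(K + N))
y(-3, -10 + 7) - 1*361 = 2*(-10 + 7)/((-10 + 7) - 3) - 1*361 = 2*(-3)/(-3 - 3) - 361 = 2*(-3)/(-6) - 361 = 2*(-3)*(-1/6) - 361 = 1 - 361 = -360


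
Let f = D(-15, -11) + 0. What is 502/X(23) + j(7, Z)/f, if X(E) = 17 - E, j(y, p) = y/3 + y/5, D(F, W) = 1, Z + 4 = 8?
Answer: -1199/15 ≈ -79.933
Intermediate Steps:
Z = 4 (Z = -4 + 8 = 4)
j(y, p) = 8*y/15 (j(y, p) = y*(⅓) + y*(⅕) = y/3 + y/5 = 8*y/15)
f = 1 (f = 1 + 0 = 1)
502/X(23) + j(7, Z)/f = 502/(17 - 1*23) + ((8/15)*7)/1 = 502/(17 - 23) + (56/15)*1 = 502/(-6) + 56/15 = 502*(-⅙) + 56/15 = -251/3 + 56/15 = -1199/15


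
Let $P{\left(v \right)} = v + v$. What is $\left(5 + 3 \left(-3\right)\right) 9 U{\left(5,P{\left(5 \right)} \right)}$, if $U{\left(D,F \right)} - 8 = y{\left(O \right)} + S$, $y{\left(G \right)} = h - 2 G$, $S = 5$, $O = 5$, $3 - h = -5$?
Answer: $-396$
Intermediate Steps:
$h = 8$ ($h = 3 - -5 = 3 + 5 = 8$)
$P{\left(v \right)} = 2 v$
$y{\left(G \right)} = 8 - 2 G$
$U{\left(D,F \right)} = 11$ ($U{\left(D,F \right)} = 8 + \left(\left(8 - 10\right) + 5\right) = 8 + \left(-2 + 5\right) = 8 + 3 = 11$)
$\left(5 + 3 \left(-3\right)\right) 9 U{\left(5,P{\left(5 \right)} \right)} = \left(5 + 3 \left(-3\right)\right) 9 \cdot 11 = \left(5 - 9\right) 9 \cdot 11 = \left(-4\right) 9 \cdot 11 = \left(-36\right) 11 = -396$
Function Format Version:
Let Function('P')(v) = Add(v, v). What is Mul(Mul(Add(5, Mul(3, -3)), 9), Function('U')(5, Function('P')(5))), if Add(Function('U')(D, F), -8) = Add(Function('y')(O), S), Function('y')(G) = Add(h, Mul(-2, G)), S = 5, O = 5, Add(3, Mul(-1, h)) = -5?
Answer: -396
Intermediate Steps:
h = 8 (h = Add(3, Mul(-1, -5)) = Add(3, 5) = 8)
Function('P')(v) = Mul(2, v)
Function('y')(G) = Add(8, Mul(-2, G))
Function('U')(D, F) = 11 (Function('U')(D, F) = Add(8, Add(Add(8, Mul(-2, 5)), 5)) = Add(8, Add(Add(8, -10), 5)) = Add(8, Add(-2, 5)) = Add(8, 3) = 11)
Mul(Mul(Add(5, Mul(3, -3)), 9), Function('U')(5, Function('P')(5))) = Mul(Mul(Add(5, Mul(3, -3)), 9), 11) = Mul(Mul(Add(5, -9), 9), 11) = Mul(Mul(-4, 9), 11) = Mul(-36, 11) = -396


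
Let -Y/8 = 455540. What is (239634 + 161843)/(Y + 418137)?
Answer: -401477/3226183 ≈ -0.12444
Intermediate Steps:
Y = -3644320 (Y = -8*455540 = -3644320)
(239634 + 161843)/(Y + 418137) = (239634 + 161843)/(-3644320 + 418137) = 401477/(-3226183) = 401477*(-1/3226183) = -401477/3226183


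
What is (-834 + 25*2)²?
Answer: 614656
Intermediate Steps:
(-834 + 25*2)² = (-834 + 50)² = (-784)² = 614656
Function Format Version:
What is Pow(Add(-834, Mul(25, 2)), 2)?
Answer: 614656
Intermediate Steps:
Pow(Add(-834, Mul(25, 2)), 2) = Pow(Add(-834, 50), 2) = Pow(-784, 2) = 614656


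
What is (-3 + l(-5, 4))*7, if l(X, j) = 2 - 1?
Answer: -14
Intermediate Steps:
l(X, j) = 1
(-3 + l(-5, 4))*7 = (-3 + 1)*7 = -2*7 = -14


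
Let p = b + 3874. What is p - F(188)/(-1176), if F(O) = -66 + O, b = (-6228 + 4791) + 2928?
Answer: 3154681/588 ≈ 5365.1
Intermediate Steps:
b = 1491 (b = -1437 + 2928 = 1491)
p = 5365 (p = 1491 + 3874 = 5365)
p - F(188)/(-1176) = 5365 - (-66 + 188)/(-1176) = 5365 - 122*(-1)/1176 = 5365 - 1*(-61/588) = 5365 + 61/588 = 3154681/588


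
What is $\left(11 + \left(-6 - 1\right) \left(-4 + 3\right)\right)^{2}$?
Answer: $324$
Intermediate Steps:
$\left(11 + \left(-6 - 1\right) \left(-4 + 3\right)\right)^{2} = \left(11 - -7\right)^{2} = \left(11 + 7\right)^{2} = 18^{2} = 324$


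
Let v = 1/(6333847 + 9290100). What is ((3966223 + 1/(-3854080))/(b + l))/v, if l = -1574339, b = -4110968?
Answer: -238829852753785324533/21911628002560 ≈ -1.0900e+7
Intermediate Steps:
v = 1/15623947 ≈ 6.4004e-8
((3966223 + 1/(-3854080))/(b + l))/v = ((3966223 + 1/(-3854080))/(-4110968 - 1574339))/(1/15623947) = ((3966223 - 1/3854080)/(-5685307))*15623947 = ((15286140739839/3854080)*(-1/5685307))*15623947 = -15286140739839/21911628002560*15623947 = -238829852753785324533/21911628002560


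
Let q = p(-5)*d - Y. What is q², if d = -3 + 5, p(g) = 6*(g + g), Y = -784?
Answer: 440896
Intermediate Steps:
p(g) = 12*g (p(g) = 6*(2*g) = 12*g)
d = 2
q = 664 (q = (12*(-5))*2 - 1*(-784) = -60*2 + 784 = -120 + 784 = 664)
q² = 664² = 440896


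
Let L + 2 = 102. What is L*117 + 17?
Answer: 11717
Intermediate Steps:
L = 100 (L = -2 + 102 = 100)
L*117 + 17 = 100*117 + 17 = 11700 + 17 = 11717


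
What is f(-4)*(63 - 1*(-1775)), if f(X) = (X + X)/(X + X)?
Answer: 1838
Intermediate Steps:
f(X) = 1 (f(X) = (2*X)/((2*X)) = (2*X)*(1/(2*X)) = 1)
f(-4)*(63 - 1*(-1775)) = 1*(63 - 1*(-1775)) = 1*(63 + 1775) = 1*1838 = 1838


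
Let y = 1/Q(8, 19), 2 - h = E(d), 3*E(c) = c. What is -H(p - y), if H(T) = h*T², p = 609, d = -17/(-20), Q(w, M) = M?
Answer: -689404235/1083 ≈ -6.3657e+5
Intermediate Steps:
d = 17/20 (d = -17*(-1/20) = 17/20 ≈ 0.85000)
E(c) = c/3
h = 103/60 (h = 2 - 17/(3*20) = 2 - 1*17/60 = 2 - 17/60 = 103/60 ≈ 1.7167)
y = 1/19 ≈ 0.052632
H(T) = 103*T²/60
-H(p - y) = -103*(609 - 1*1/19)²/60 = -103*(609 - 1/19)²/60 = -103*(11570/19)²/60 = -103*133864900/(60*361) = -1*689404235/1083 = -689404235/1083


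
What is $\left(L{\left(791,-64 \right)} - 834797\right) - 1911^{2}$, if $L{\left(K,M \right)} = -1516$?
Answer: $-4488234$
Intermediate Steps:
$\left(L{\left(791,-64 \right)} - 834797\right) - 1911^{2} = \left(-1516 - 834797\right) - 1911^{2} = \left(-1516 - 834797\right) - 3651921 = -836313 - 3651921 = -4488234$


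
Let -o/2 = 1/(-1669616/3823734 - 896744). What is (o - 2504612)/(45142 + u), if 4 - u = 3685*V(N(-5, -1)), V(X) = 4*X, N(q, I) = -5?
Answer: -2147023655575132069/101878124584051088 ≈ -21.074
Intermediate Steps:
o = 1911867/857228047928 (o = -2/(-1669616/3823734 - 896744) = -2/(-1669616*1/3823734 - 896744) = -2/(-834808/1911867 - 896744) = -2/(-1714456095856/1911867) = -2*(-1911867/1714456095856) = 1911867/857228047928 ≈ 2.2303e-6)
u = 73704 (u = 4 - 3685*4*(-5) = 4 - 3685*(-20) = 4 - 1*(-73700) = 4 + 73700 = 73704)
(o - 2504612)/(45142 + u) = (1911867/857228047928 - 2504612)/(45142 + 73704) = -2147023655575132069/857228047928/118846 = -2147023655575132069/857228047928*1/118846 = -2147023655575132069/101878124584051088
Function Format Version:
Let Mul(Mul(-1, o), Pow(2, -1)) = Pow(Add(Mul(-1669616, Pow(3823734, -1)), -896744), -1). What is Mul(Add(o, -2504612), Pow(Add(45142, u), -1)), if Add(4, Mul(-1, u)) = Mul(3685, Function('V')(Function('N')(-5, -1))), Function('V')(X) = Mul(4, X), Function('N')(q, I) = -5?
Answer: Rational(-2147023655575132069, 101878124584051088) ≈ -21.074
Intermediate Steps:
o = Rational(1911867, 857228047928) (o = Mul(-2, Pow(Add(Mul(-1669616, Pow(3823734, -1)), -896744), -1)) = Mul(-2, Pow(Add(Mul(-1669616, Rational(1, 3823734)), -896744), -1)) = Mul(-2, Pow(Add(Rational(-834808, 1911867), -896744), -1)) = Mul(-2, Pow(Rational(-1714456095856, 1911867), -1)) = Mul(-2, Rational(-1911867, 1714456095856)) = Rational(1911867, 857228047928) ≈ 2.2303e-6)
u = 73704 (u = Add(4, Mul(-1, Mul(3685, Mul(4, -5)))) = Add(4, Mul(-1, Mul(3685, -20))) = Add(4, Mul(-1, -73700)) = Add(4, 73700) = 73704)
Mul(Add(o, -2504612), Pow(Add(45142, u), -1)) = Mul(Add(Rational(1911867, 857228047928), -2504612), Pow(Add(45142, 73704), -1)) = Mul(Rational(-2147023655575132069, 857228047928), Pow(118846, -1)) = Mul(Rational(-2147023655575132069, 857228047928), Rational(1, 118846)) = Rational(-2147023655575132069, 101878124584051088)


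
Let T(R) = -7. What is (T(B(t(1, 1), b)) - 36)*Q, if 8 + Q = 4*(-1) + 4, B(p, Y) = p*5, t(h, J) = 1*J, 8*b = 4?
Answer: 344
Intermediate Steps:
b = 1/2 (b = (1/8)*4 = 1/2 ≈ 0.50000)
t(h, J) = J
B(p, Y) = 5*p
Q = -8 (Q = -8 + (4*(-1) + 4) = -8 + (-4 + 4) = -8 + 0 = -8)
(T(B(t(1, 1), b)) - 36)*Q = (-7 - 36)*(-8) = -43*(-8) = 344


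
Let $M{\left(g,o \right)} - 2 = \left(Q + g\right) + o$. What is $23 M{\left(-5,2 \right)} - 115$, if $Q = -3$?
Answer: $-207$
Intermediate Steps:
$M{\left(g,o \right)} = -1 + g + o$ ($M{\left(g,o \right)} = 2 + \left(\left(-3 + g\right) + o\right) = 2 + \left(-3 + g + o\right) = -1 + g + o$)
$23 M{\left(-5,2 \right)} - 115 = 23 \left(-1 - 5 + 2\right) - 115 = 23 \left(-4\right) - 115 = -92 - 115 = -207$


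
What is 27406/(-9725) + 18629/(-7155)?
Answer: -75451391/13916475 ≈ -5.4217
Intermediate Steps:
27406/(-9725) + 18629/(-7155) = 27406*(-1/9725) + 18629*(-1/7155) = -27406/9725 - 18629/7155 = -75451391/13916475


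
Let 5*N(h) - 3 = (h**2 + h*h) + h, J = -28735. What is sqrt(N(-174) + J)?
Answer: I*sqrt(416470)/5 ≈ 129.07*I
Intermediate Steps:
N(h) = 3/5 + h/5 + 2*h**2/5 (N(h) = 3/5 + ((h**2 + h*h) + h)/5 = 3/5 + ((h**2 + h**2) + h)/5 = 3/5 + (2*h**2 + h)/5 = 3/5 + (h + 2*h**2)/5 = 3/5 + (h/5 + 2*h**2/5) = 3/5 + h/5 + 2*h**2/5)
sqrt(N(-174) + J) = sqrt((3/5 + (1/5)*(-174) + (2/5)*(-174)**2) - 28735) = sqrt((3/5 - 174/5 + (2/5)*30276) - 28735) = sqrt((3/5 - 174/5 + 60552/5) - 28735) = sqrt(60381/5 - 28735) = sqrt(-83294/5) = I*sqrt(416470)/5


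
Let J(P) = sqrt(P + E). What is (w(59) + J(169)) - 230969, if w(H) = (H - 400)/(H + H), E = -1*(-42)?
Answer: -27254683/118 + sqrt(211) ≈ -2.3096e+5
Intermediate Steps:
E = 42
J(P) = sqrt(42 + P) (J(P) = sqrt(P + 42) = sqrt(42 + P))
w(H) = (-400 + H)/(2*H) (w(H) = (-400 + H)/((2*H)) = (-400 + H)*(1/(2*H)) = (-400 + H)/(2*H))
(w(59) + J(169)) - 230969 = ((1/2)*(-400 + 59)/59 + sqrt(42 + 169)) - 230969 = ((1/2)*(1/59)*(-341) + sqrt(211)) - 230969 = (-341/118 + sqrt(211)) - 230969 = -27254683/118 + sqrt(211)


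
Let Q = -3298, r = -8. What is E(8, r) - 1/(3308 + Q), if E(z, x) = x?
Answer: -81/10 ≈ -8.1000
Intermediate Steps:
E(8, r) - 1/(3308 + Q) = -8 - 1/(3308 - 3298) = -8 - 1/10 = -81/10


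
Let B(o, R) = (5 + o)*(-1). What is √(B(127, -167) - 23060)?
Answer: 2*I*√5798 ≈ 152.29*I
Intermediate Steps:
B(o, R) = -5 - o
√(B(127, -167) - 23060) = √((-5 - 1*127) - 23060) = √((-5 - 127) - 23060) = √(-132 - 23060) = √(-23192) = 2*I*√5798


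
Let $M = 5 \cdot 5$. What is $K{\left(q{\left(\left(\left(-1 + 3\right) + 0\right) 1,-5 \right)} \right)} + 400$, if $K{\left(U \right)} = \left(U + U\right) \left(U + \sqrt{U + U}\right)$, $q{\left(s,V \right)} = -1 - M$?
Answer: $1752 - 104 i \sqrt{13} \approx 1752.0 - 374.98 i$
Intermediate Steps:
$M = 25$
$q{\left(s,V \right)} = -26$ ($q{\left(s,V \right)} = -1 - 25 = -26$)
$K{\left(U \right)} = 2 U \left(U + \sqrt{2} \sqrt{U}\right)$ ($K{\left(U \right)} = 2 U \left(U + \sqrt{2 U}\right) = 2 U \left(U + \sqrt{2} \sqrt{U}\right)$)
$K{\left(q{\left(\left(\left(-1 + 3\right) + 0\right) 1,-5 \right)} \right)} + 400 = \left(2 \left(-26\right)^{2} + 2 \sqrt{2} \left(-26\right)^{\frac{3}{2}}\right) + 400 = \left(2 \cdot 676 + 2 \sqrt{2} \left(- 26 i \sqrt{26}\right)\right) + 400 = \left(1352 - 104 i \sqrt{13}\right) + 400 = 1752 - 104 i \sqrt{13}$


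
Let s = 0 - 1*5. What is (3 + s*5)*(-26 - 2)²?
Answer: -17248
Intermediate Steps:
s = -5 (s = 0 - 5 = -5)
(3 + s*5)*(-26 - 2)² = (3 - 5*5)*(-26 - 2)² = (3 - 25)*(-28)² = -22*784 = -17248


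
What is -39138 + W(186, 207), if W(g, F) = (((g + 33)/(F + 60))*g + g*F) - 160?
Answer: -57266/89 ≈ -643.44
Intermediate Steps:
W(g, F) = -160 + F*g + g*(33 + g)/(60 + F) (W(g, F) = (((33 + g)/(60 + F))*g + F*g) - 160 = (g*(33 + g)/(60 + F) + F*g) - 160 = (F*g + g*(33 + g)/(60 + F)) - 160 = -160 + F*g + g*(33 + g)/(60 + F))
-39138 + W(186, 207) = -39138 + (-9600 + 186² - 160*207 + 33*186 + 186*207² + 60*207*186)/(60 + 207) = -39138 + (-9600 + 34596 - 33120 + 6138 + 186*42849 + 2310120)/267 = -39138 + (-9600 + 34596 - 33120 + 6138 + 7969914 + 2310120)/267 = -39138 + (1/267)*10278048 = -39138 + 3426016/89 = -57266/89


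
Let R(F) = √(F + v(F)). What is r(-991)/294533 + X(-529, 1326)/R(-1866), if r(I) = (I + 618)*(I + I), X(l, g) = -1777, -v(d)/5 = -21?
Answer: 739286/294533 + 1777*I*√1761/1761 ≈ 2.51 + 42.346*I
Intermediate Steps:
v(d) = 105 (v(d) = -5*(-21) = 105)
R(F) = √(105 + F) (R(F) = √(F + 105) = √(105 + F))
r(I) = 2*I*(618 + I) (r(I) = (618 + I)*(2*I) = 2*I*(618 + I))
r(-991)/294533 + X(-529, 1326)/R(-1866) = (2*(-991)*(618 - 991))/294533 - 1777/√(105 - 1866) = (2*(-991)*(-373))*(1/294533) - 1777*(-I*√1761/1761) = 739286*(1/294533) - 1777*(-I*√1761/1761) = 739286/294533 - (-1777)*I*√1761/1761 = 739286/294533 + 1777*I*√1761/1761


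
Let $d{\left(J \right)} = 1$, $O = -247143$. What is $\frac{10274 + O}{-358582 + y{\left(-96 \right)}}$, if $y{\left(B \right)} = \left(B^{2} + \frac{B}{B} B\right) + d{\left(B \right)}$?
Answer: $\frac{236869}{349461} \approx 0.67781$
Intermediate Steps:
$y{\left(B \right)} = 1 + B + B^{2}$ ($y{\left(B \right)} = \left(B^{2} + \frac{B}{B} B\right) + 1 = \left(B^{2} + 1 B\right) + 1 = \left(B^{2} + B\right) + 1 = \left(B + B^{2}\right) + 1 = 1 + B + B^{2}$)
$\frac{10274 + O}{-358582 + y{\left(-96 \right)}} = \frac{10274 - 247143}{-358582 + \left(1 - 96 + \left(-96\right)^{2}\right)} = - \frac{236869}{-358582 + \left(1 - 96 + 9216\right)} = - \frac{236869}{-358582 + 9121} = - \frac{236869}{-349461} = \left(-236869\right) \left(- \frac{1}{349461}\right) = \frac{236869}{349461}$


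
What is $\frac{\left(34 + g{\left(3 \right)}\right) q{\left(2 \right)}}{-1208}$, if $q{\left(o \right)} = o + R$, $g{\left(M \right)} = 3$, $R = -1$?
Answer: $- \frac{37}{1208} \approx -0.030629$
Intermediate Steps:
$q{\left(o \right)} = -1 + o$ ($q{\left(o \right)} = o - 1 = -1 + o$)
$\frac{\left(34 + g{\left(3 \right)}\right) q{\left(2 \right)}}{-1208} = \frac{\left(34 + 3\right) \left(-1 + 2\right)}{-1208} = 37 \cdot 1 \left(- \frac{1}{1208}\right) = 37 \left(- \frac{1}{1208}\right) = - \frac{37}{1208}$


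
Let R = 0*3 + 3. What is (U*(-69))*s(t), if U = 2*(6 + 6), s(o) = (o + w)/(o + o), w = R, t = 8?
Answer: -2277/2 ≈ -1138.5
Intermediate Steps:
R = 3 (R = 0 + 3 = 3)
w = 3
s(o) = (3 + o)/(2*o) (s(o) = (o + 3)/(o + o) = (3 + o)/((2*o)) = (3 + o)*(1/(2*o)) = (3 + o)/(2*o))
U = 24 (U = 2*12 = 24)
(U*(-69))*s(t) = (24*(-69))*((½)*(3 + 8)/8) = -828*11/8 = -1656*11/16 = -2277/2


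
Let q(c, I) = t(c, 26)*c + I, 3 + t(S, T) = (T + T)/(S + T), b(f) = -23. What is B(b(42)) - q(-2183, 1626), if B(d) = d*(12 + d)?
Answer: -17201270/2157 ≈ -7974.6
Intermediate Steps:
t(S, T) = -3 + 2*T/(S + T) (t(S, T) = -3 + (T + T)/(S + T) = -3 + (2*T)/(S + T) = -3 + 2*T/(S + T))
q(c, I) = I + c*(-26 - 3*c)/(26 + c) (q(c, I) = ((-1*26 - 3*c)/(c + 26))*c + I = ((-26 - 3*c)/(26 + c))*c + I = c*(-26 - 3*c)/(26 + c) + I = I + c*(-26 - 3*c)/(26 + c))
B(b(42)) - q(-2183, 1626) = -23*(12 - 23) - (1626*(26 - 2183) - 1*(-2183)*(26 + 3*(-2183)))/(26 - 2183) = -23*(-11) - (1626*(-2157) - 1*(-2183)*(26 - 6549))/(-2157) = 253 - (-1)*(-3507282 - 1*(-2183)*(-6523))/2157 = 253 - (-1)*(-3507282 - 14239709)/2157 = 253 - (-1)*(-17746991)/2157 = 253 - 1*17746991/2157 = 253 - 17746991/2157 = -17201270/2157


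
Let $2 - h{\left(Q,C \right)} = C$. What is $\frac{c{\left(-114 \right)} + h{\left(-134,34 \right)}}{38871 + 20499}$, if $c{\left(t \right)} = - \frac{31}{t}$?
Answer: $- \frac{3617}{6768180} \approx -0.00053441$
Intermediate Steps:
$h{\left(Q,C \right)} = 2 - C$
$\frac{c{\left(-114 \right)} + h{\left(-134,34 \right)}}{38871 + 20499} = \frac{- \frac{31}{-114} + \left(2 - 34\right)}{38871 + 20499} = \frac{\left(-31\right) \left(- \frac{1}{114}\right) + \left(2 - 34\right)}{59370} = \left(\frac{31}{114} - 32\right) \frac{1}{59370} = \left(- \frac{3617}{114}\right) \frac{1}{59370} = - \frac{3617}{6768180}$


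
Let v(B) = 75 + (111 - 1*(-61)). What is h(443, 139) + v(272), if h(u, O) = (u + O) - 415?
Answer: 414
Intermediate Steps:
h(u, O) = -415 + O + u (h(u, O) = (O + u) - 415 = -415 + O + u)
v(B) = 247 (v(B) = 75 + (111 + 61) = 75 + 172 = 247)
h(443, 139) + v(272) = (-415 + 139 + 443) + 247 = 167 + 247 = 414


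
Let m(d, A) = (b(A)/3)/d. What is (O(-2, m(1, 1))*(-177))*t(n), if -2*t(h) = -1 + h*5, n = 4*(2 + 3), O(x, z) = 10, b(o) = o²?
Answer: 87615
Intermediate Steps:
m(d, A) = A²/(3*d) (m(d, A) = (A²/3)/d = A²/(3*d))
n = 20 (n = 4*5 = 20)
t(h) = ½ - 5*h/2 (t(h) = -(-1 + h*5)/2 = -(-1 + 5*h)/2 = ½ - 5*h/2)
(O(-2, m(1, 1))*(-177))*t(n) = (10*(-177))*(½ - 5/2*20) = -1770*(½ - 50) = -1770*(-99/2) = 87615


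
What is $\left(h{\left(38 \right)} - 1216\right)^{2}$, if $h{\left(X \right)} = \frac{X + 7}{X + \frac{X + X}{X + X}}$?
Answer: $\frac{249418849}{169} \approx 1.4759 \cdot 10^{6}$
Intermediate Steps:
$h{\left(X \right)} = \frac{7 + X}{1 + X}$ ($h{\left(X \right)} = \frac{7 + X}{X + \frac{2 X}{2 X}} = \frac{7 + X}{X + 2 X \frac{1}{2 X}} = \frac{7 + X}{X + 1} = \frac{7 + X}{1 + X}$)
$\left(h{\left(38 \right)} - 1216\right)^{2} = \left(\frac{7 + 38}{1 + 38} - 1216\right)^{2} = \left(\frac{1}{39} \cdot 45 - 1216\right)^{2} = \left(\frac{15}{13} - 1216\right)^{2} = \left(- \frac{15793}{13}\right)^{2} = \frac{249418849}{169}$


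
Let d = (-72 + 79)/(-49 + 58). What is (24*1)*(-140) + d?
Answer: -30233/9 ≈ -3359.2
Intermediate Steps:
d = 7/9 ≈ 0.77778
(24*1)*(-140) + d = (24*1)*(-140) + 7/9 = 24*(-140) + 7/9 = -3360 + 7/9 = -30233/9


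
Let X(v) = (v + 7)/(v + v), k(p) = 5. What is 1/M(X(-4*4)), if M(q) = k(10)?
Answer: ⅕ ≈ 0.20000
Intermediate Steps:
X(v) = (7 + v)/(2*v) (X(v) = (7 + v)/((2*v)) = (7 + v)*(1/(2*v)) = (7 + v)/(2*v))
M(q) = 5
1/M(X(-4*4)) = 1/5 = ⅕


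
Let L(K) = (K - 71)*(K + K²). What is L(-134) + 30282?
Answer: -3623228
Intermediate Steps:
L(K) = (-71 + K)*(K + K²)
L(-134) + 30282 = -134*(-71 + (-134)² - 70*(-134)) + 30282 = -134*(-71 + 17956 + 9380) + 30282 = -134*27265 + 30282 = -3653510 + 30282 = -3623228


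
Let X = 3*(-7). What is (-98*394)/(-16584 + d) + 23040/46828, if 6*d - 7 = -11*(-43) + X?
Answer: 1094227768/386506605 ≈ 2.8311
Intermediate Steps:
X = -21
d = 153/2 (d = 7/6 + (-11*(-43) - 21)/6 = 7/6 + (473 - 21)/6 = 7/6 + (⅙)*452 = 7/6 + 226/3 = 153/2 ≈ 76.500)
(-98*394)/(-16584 + d) + 23040/46828 = (-98*394)/(-16584 + 153/2) + 23040/46828 = -38612/(-33015/2) + 23040*(1/46828) = -38612*(-2/33015) + 5760/11707 = 77224/33015 + 5760/11707 = 1094227768/386506605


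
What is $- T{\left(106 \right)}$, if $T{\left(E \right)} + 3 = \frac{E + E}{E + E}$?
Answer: $2$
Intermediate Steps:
$T{\left(E \right)} = -2$ ($T{\left(E \right)} = -3 + \frac{E + E}{E + E} = -3 + \frac{2 E}{2 E} = -3 + 2 E \frac{1}{2 E} = -3 + 1 = -2$)
$- T{\left(106 \right)} = \left(-1\right) \left(-2\right) = 2$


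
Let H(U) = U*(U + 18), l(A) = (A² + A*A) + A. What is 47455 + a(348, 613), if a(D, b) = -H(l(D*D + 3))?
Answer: -860479567401974048660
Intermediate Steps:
l(A) = A + 2*A² (l(A) = (A² + A²) + A = 2*A² + A = A + 2*A²)
H(U) = U*(18 + U)
a(D, b) = -(3 + D²)*(7 + 2*D²)*(18 + (3 + D²)*(7 + 2*D²)) (a(D, b) = -(D*D + 3)*(1 + 2*(D*D + 3))*(18 + (D*D + 3)*(1 + 2*(D*D + 3))) = -(D² + 3)*(1 + 2*(D² + 3))*(18 + (D² + 3)*(1 + 2*(D² + 3))) = -(3 + D²)*(1 + 2*(3 + D²))*(18 + (3 + D²)*(1 + 2*(3 + D²))) = -(3 + D²)*(1 + (6 + 2*D²))*(18 + (3 + D²)*(1 + (6 + 2*D²))) = -(3 + D²)*(7 + 2*D²)*(18 + (3 + D²)*(7 + 2*D²)))
47455 + a(348, 613) = 47455 + (-819 - 780*348² - 289*348⁴ - 52*348⁶ - 4*348⁸) = 47455 + (-819 - 780*121104 - 289*14666178816 - 52*1776132919332864 - 4*215096801062887161856) = 47455 + (-819 - 94461120 - 4238525677824 - 92358911805308928 - 860387204251548647424) = 47455 - 860479567401974096115 = -860479567401974048660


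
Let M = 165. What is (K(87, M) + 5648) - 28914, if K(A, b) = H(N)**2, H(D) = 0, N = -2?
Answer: -23266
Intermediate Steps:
K(A, b) = 0 (K(A, b) = 0**2 = 0)
(K(87, M) + 5648) - 28914 = (0 + 5648) - 28914 = 5648 - 28914 = -23266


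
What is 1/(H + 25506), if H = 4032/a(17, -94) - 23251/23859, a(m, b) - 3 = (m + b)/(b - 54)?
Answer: 12430539/331278738187 ≈ 3.7523e-5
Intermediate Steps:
a(m, b) = 3 + (b + m)/(-54 + b) (a(m, b) = 3 + (m + b)/(b - 54) = 3 + (b + m)/(-54 + b))
H = 14225410453/12430539 (H = 4032/(((-162 + 17 + 4*(-94))/(-54 - 94))) - 23251/23859 = 4032/(((-162 + 17 - 376)/(-148))) - 23251*1/23859 = 4032/((-1/148*(-521))) - 23251/23859 = 4032/(521/148) - 23251/23859 = 4032*(148/521) - 23251/23859 = 596736/521 - 23251/23859 = 14225410453/12430539 ≈ 1144.4)
1/(H + 25506) = 1/(14225410453/12430539 + 25506) = 1/(331278738187/12430539) = 12430539/331278738187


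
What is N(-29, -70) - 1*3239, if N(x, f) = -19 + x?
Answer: -3287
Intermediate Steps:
N(-29, -70) - 1*3239 = (-19 - 29) - 1*3239 = -48 - 3239 = -3287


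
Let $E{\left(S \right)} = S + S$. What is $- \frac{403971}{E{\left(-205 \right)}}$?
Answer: $\frac{403971}{410} \approx 985.29$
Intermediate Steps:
$E{\left(S \right)} = 2 S$
$- \frac{403971}{E{\left(-205 \right)}} = - \frac{403971}{2 \left(-205\right)} = - \frac{403971}{-410} = \left(-403971\right) \left(- \frac{1}{410}\right) = \frac{403971}{410}$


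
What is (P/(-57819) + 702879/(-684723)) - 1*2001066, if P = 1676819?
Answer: -26407796669792360/13196666379 ≈ -2.0011e+6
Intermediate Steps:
(P/(-57819) + 702879/(-684723)) - 1*2001066 = (1676819/(-57819) + 702879/(-684723)) - 1*2001066 = (1676819*(-1/57819) + 702879*(-1/684723)) - 2001066 = (-1676819/57819 - 234293/228241) - 2001066 = -396265432346/13196666379 - 2001066 = -26407796669792360/13196666379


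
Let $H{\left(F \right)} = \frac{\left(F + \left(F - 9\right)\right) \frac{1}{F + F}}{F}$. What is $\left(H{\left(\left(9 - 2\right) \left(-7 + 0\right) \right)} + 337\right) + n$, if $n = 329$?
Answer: $\frac{3198025}{4802} \approx 665.98$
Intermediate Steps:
$H{\left(F \right)} = \frac{-9 + 2 F}{2 F^{2}}$ ($H{\left(F \right)} = \frac{\left(F + \left(F - 9\right)\right) \frac{1}{2 F}}{F} = \frac{\left(F + \left(-9 + F\right)\right) \frac{1}{2 F}}{F} = \frac{\left(-9 + 2 F\right) \frac{1}{2 F}}{F} = \frac{\frac{1}{2} \frac{1}{F} \left(-9 + 2 F\right)}{F} = \frac{-9 + 2 F}{2 F^{2}}$)
$\left(H{\left(\left(9 - 2\right) \left(-7 + 0\right) \right)} + 337\right) + n = \left(\frac{- \frac{9}{2} + \left(9 - 2\right) \left(-7 + 0\right)}{\left(-7 + 0\right)^{2} \left(9 - 2\right)^{2}} + 337\right) + 329 = \left(\frac{- \frac{9}{2} + 7 \left(-7\right)}{2401} + 337\right) + 329 = \left(\frac{- \frac{9}{2} - 49}{2401} + 337\right) + 329 = \left(\frac{1}{2401} \left(- \frac{107}{2}\right) + 337\right) + 329 = \left(- \frac{107}{4802} + 337\right) + 329 = \frac{1618167}{4802} + 329 = \frac{3198025}{4802}$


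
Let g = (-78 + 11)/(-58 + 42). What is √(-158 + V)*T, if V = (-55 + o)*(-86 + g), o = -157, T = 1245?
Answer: 1245*√68745/2 ≈ 1.6322e+5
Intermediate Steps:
g = 67/16 (g = -67/(-16) = -67*(-1/16) = 67/16 ≈ 4.1875)
V = 69377/4 (V = (-55 - 157)*(-86 + 67/16) = -212*(-1309/16) = 69377/4 ≈ 17344.)
√(-158 + V)*T = √(-158 + 69377/4)*1245 = √(68745/4)*1245 = (√68745/2)*1245 = 1245*√68745/2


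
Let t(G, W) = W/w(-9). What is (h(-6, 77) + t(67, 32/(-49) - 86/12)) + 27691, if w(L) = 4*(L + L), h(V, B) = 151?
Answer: 589361755/21168 ≈ 27842.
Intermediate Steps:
w(L) = 8*L (w(L) = 4*(2*L) = 8*L)
t(G, W) = -W/72 (t(G, W) = W/((8*(-9))) = W/(-72) = W*(-1/72) = -W/72)
(h(-6, 77) + t(67, 32/(-49) - 86/12)) + 27691 = (151 - (32/(-49) - 86/12)/72) + 27691 = (151 - (32*(-1/49) - 86*1/12)/72) + 27691 = (151 - (-32/49 - 43/6)/72) + 27691 = (151 - 1/72*(-2299/294)) + 27691 = (151 + 2299/21168) + 27691 = 3198667/21168 + 27691 = 589361755/21168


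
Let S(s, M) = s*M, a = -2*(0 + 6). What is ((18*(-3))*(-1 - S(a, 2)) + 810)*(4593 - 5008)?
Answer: 179280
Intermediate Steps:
a = -12 (a = -2*6 = -12)
S(s, M) = M*s
((18*(-3))*(-1 - S(a, 2)) + 810)*(4593 - 5008) = ((18*(-3))*(-1 - 2*(-12)) + 810)*(4593 - 5008) = (-54*(-1 - 1*(-24)) + 810)*(-415) = (-54*(-1 + 24) + 810)*(-415) = (-54*23 + 810)*(-415) = (-1242 + 810)*(-415) = -432*(-415) = 179280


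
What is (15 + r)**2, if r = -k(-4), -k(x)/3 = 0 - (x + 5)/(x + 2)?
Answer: 1089/4 ≈ 272.25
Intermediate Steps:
k(x) = 3*(5 + x)/(2 + x) (k(x) = -3*(0 - (x + 5)/(x + 2)) = -3*(0 - (5 + x)/(2 + x)) = -(-3)*(5 + x)/(2 + x) = 3*(5 + x)/(2 + x))
r = 3/2 (r = -3*(5 - 4)/(2 - 4) = -3/(-2) = -3*(-1)/2 = -1*(-3/2) = 3/2 ≈ 1.5000)
(15 + r)**2 = (15 + 3/2)**2 = (33/2)**2 = 1089/4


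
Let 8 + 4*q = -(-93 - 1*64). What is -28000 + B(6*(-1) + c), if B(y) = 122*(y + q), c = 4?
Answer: -47399/2 ≈ -23700.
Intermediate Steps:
q = 149/4 (q = -2 + (-(-93 - 1*64))/4 = -2 + (-(-93 - 64))/4 = -2 + (-1*(-157))/4 = -2 + (¼)*157 = -2 + 157/4 = 149/4 ≈ 37.250)
B(y) = 9089/2 + 122*y (B(y) = 122*(y + 149/4) = 122*(149/4 + y) = 9089/2 + 122*y)
-28000 + B(6*(-1) + c) = -28000 + (9089/2 + 122*(6*(-1) + 4)) = -28000 + (9089/2 + 122*(-6 + 4)) = -28000 + (9089/2 + 122*(-2)) = -28000 + (9089/2 - 244) = -28000 + 8601/2 = -47399/2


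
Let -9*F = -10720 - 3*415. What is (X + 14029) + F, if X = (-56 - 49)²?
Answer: 237451/9 ≈ 26383.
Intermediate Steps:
X = 11025 (X = (-105)² = 11025)
F = 11965/9 (F = -(-10720 - 3*415)/9 = -(-10720 - 1*1245)/9 = -(-10720 - 1245)/9 = -⅑*(-11965) = 11965/9 ≈ 1329.4)
(X + 14029) + F = (11025 + 14029) + 11965/9 = 25054 + 11965/9 = 237451/9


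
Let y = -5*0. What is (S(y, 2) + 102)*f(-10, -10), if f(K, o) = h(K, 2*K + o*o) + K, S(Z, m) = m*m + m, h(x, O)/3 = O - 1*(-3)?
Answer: 25812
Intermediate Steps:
y = 0
h(x, O) = 9 + 3*O (h(x, O) = 3*(O - 1*(-3)) = 3*(O + 3) = 3*(3 + O) = 9 + 3*O)
S(Z, m) = m + m² (S(Z, m) = m² + m = m + m²)
f(K, o) = 9 + 3*o² + 7*K (f(K, o) = (9 + 3*(2*K + o*o)) + K = (9 + 3*(2*K + o²)) + K = (9 + 3*(o² + 2*K)) + K = (9 + (3*o² + 6*K)) + K = (9 + 3*o² + 6*K) + K = 9 + 3*o² + 7*K)
(S(y, 2) + 102)*f(-10, -10) = (2*(1 + 2) + 102)*(9 + 3*(-10)² + 7*(-10)) = (2*3 + 102)*(9 + 3*100 - 70) = (6 + 102)*(9 + 300 - 70) = 108*239 = 25812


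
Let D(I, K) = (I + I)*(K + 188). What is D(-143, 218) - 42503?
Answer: -158619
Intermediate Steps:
D(I, K) = 2*I*(188 + K) (D(I, K) = (2*I)*(188 + K) = 2*I*(188 + K))
D(-143, 218) - 42503 = 2*(-143)*(188 + 218) - 42503 = 2*(-143)*406 - 42503 = -116116 - 42503 = -158619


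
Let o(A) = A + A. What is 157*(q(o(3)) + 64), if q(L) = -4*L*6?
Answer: -12560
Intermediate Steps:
o(A) = 2*A
q(L) = -24*L
157*(q(o(3)) + 64) = 157*(-48*3 + 64) = 157*(-24*6 + 64) = 157*(-144 + 64) = 157*(-80) = -12560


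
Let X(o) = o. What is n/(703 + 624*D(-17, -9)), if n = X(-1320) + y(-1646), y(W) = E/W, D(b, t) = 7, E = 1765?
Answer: -2174485/8346866 ≈ -0.26052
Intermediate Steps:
y(W) = 1765/W
n = -2174485/1646 (n = -1320 + 1765/(-1646) = -1320 + 1765*(-1/1646) = -1320 - 1765/1646 = -2174485/1646 ≈ -1321.1)
n/(703 + 624*D(-17, -9)) = -2174485/(1646*(703 + 624*7)) = -2174485/(1646*(703 + 4368)) = -2174485/1646/5071 = -2174485/1646*1/5071 = -2174485/8346866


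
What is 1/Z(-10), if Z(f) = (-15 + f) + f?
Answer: -1/35 ≈ -0.028571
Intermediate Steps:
Z(f) = -15 + 2*f
1/Z(-10) = 1/(-15 + 2*(-10)) = 1/(-15 - 20) = 1/(-35) = -1/35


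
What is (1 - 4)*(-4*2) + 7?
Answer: 31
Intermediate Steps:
(1 - 4)*(-4*2) + 7 = -3*(-8) + 7 = 24 + 7 = 31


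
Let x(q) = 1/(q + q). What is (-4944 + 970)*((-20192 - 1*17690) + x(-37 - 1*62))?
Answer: 14903765719/99 ≈ 1.5054e+8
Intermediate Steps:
x(q) = 1/(2*q)
(-4944 + 970)*((-20192 - 1*17690) + x(-37 - 1*62)) = (-4944 + 970)*((-20192 - 1*17690) + 1/(2*(-37 - 1*62))) = -3974*((-20192 - 17690) + 1/(2*(-37 - 62))) = -3974*(-37882 + (½)/(-99)) = -3974*(-37882 + (½)*(-1/99)) = -3974*(-37882 - 1/198) = -3974*(-7500637/198) = 14903765719/99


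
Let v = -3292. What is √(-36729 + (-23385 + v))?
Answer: 7*I*√1294 ≈ 251.81*I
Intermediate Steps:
√(-36729 + (-23385 + v)) = √(-36729 + (-23385 - 3292)) = √(-36729 - 26677) = √(-63406) = 7*I*√1294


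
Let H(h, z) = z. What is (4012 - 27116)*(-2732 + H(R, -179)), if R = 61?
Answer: 67255744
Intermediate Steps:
(4012 - 27116)*(-2732 + H(R, -179)) = (4012 - 27116)*(-2732 - 179) = -23104*(-2911) = 67255744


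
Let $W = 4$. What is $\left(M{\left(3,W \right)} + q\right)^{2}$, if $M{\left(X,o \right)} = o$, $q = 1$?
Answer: $25$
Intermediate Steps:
$\left(M{\left(3,W \right)} + q\right)^{2} = \left(4 + 1\right)^{2} = 5^{2} = 25$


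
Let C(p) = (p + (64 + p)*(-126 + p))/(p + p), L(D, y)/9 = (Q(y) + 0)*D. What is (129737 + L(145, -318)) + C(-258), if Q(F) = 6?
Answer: 11818389/86 ≈ 1.3742e+5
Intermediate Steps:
L(D, y) = 54*D (L(D, y) = 9*((6 + 0)*D) = 9*(6*D) = 54*D)
C(p) = (p + (-126 + p)*(64 + p))/(2*p) (C(p) = (p + (-126 + p)*(64 + p))/((2*p)) = (p + (-126 + p)*(64 + p))*(1/(2*p)) = (p + (-126 + p)*(64 + p))/(2*p))
(129737 + L(145, -318)) + C(-258) = (129737 + 54*145) + (1/2)*(-8064 - 258*(-61 - 258))/(-258) = (129737 + 7830) + (1/2)*(-1/258)*(-8064 - 258*(-319)) = 137567 + (1/2)*(-1/258)*(-8064 + 82302) = 137567 + (1/2)*(-1/258)*74238 = 137567 - 12373/86 = 11818389/86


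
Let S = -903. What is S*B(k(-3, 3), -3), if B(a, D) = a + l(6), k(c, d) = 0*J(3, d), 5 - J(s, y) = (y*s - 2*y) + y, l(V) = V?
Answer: -5418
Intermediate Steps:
J(s, y) = 5 + y - s*y (J(s, y) = 5 - ((y*s - 2*y) + y) = 5 - ((s*y - 2*y) + y) = 5 - ((-2*y + s*y) + y) = 5 - (-y + s*y) = 5 + (y - s*y) = 5 + y - s*y)
k(c, d) = 0 (k(c, d) = 0*(5 + d - 1*3*d) = 0*(5 + d - 3*d) = 0*(5 - 2*d) = 0)
B(a, D) = 6 + a (B(a, D) = a + 6 = 6 + a)
S*B(k(-3, 3), -3) = -903*(6 + 0) = -903*6 = -5418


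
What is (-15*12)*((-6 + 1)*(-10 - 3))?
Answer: -11700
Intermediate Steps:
(-15*12)*((-6 + 1)*(-10 - 3)) = -(-900)*(-13) = -180*65 = -11700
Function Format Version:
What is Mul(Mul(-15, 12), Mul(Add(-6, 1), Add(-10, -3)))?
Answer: -11700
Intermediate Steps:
Mul(Mul(-15, 12), Mul(Add(-6, 1), Add(-10, -3))) = Mul(-180, Mul(-5, -13)) = Mul(-180, 65) = -11700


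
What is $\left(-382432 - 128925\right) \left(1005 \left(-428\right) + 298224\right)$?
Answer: $67456170012$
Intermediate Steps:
$\left(-382432 - 128925\right) \left(1005 \left(-428\right) + 298224\right) = - 511357 \left(-430140 + 298224\right) = \left(-511357\right) \left(-131916\right) = 67456170012$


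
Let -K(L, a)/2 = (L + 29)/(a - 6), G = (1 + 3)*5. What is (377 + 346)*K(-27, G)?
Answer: -1446/7 ≈ -206.57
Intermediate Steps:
G = 20 (G = 4*5 = 20)
K(L, a) = -2*(29 + L)/(-6 + a) (K(L, a) = -2*(L + 29)/(a - 6) = -2*(29 + L)/(-6 + a))
(377 + 346)*K(-27, G) = (377 + 346)*(2*(-29 - 1*(-27))/(-6 + 20)) = 723*(2*(-29 + 27)/14) = 723*(2*(1/14)*(-2)) = 723*(-2/7) = -1446/7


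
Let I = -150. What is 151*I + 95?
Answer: -22555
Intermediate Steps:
151*I + 95 = 151*(-150) + 95 = -22650 + 95 = -22555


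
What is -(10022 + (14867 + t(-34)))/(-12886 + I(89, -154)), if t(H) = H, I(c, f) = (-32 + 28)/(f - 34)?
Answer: 1168185/605641 ≈ 1.9288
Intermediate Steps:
I(c, f) = -4/(-34 + f)
-(10022 + (14867 + t(-34)))/(-12886 + I(89, -154)) = -(10022 + (14867 - 34))/(-12886 - 4/(-34 - 154)) = -(10022 + 14833)/(-12886 - 4/(-188)) = -24855/(-12886 - 4*(-1/188)) = -24855/(-12886 + 1/47) = -24855/(-605641/47) = -24855*(-47)/605641 = -1*(-1168185/605641) = 1168185/605641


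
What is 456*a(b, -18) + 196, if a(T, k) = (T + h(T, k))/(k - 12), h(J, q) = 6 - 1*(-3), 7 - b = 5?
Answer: 144/5 ≈ 28.800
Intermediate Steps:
b = 2 (b = 7 - 1*5 = 7 - 5 = 2)
h(J, q) = 9 (h(J, q) = 6 + 3 = 9)
a(T, k) = (9 + T)/(-12 + k) (a(T, k) = (T + 9)/(k - 12) = (9 + T)/(-12 + k))
456*a(b, -18) + 196 = 456*((9 + 2)/(-12 - 18)) + 196 = 456*(11/(-30)) + 196 = 456*(-1/30*11) + 196 = 456*(-11/30) + 196 = -836/5 + 196 = 144/5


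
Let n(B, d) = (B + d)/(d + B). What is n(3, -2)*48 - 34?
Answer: 14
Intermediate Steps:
n(B, d) = 1 (n(B, d) = (B + d)/(B + d) = 1)
n(3, -2)*48 - 34 = 1*48 - 34 = 48 - 34 = 14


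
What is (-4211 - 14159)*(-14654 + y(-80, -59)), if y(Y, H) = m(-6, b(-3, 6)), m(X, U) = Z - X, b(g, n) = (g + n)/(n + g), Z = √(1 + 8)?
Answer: 269028650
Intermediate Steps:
Z = 3 (Z = √9 = 3)
b(g, n) = 1 (b(g, n) = (g + n)/(g + n) = 1)
m(X, U) = 3 - X
y(Y, H) = 9 (y(Y, H) = 3 - 1*(-6) = 3 + 6 = 9)
(-4211 - 14159)*(-14654 + y(-80, -59)) = (-4211 - 14159)*(-14654 + 9) = -18370*(-14645) = 269028650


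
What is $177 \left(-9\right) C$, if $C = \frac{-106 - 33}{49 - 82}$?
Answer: $- \frac{73809}{11} \approx -6709.9$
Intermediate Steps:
$C = \frac{139}{33}$ ($C = - \frac{139}{-33} = \left(-139\right) \left(- \frac{1}{33}\right) = \frac{139}{33} \approx 4.2121$)
$177 \left(-9\right) C = 177 \left(-9\right) \frac{139}{33} = \left(-1593\right) \frac{139}{33} = - \frac{73809}{11}$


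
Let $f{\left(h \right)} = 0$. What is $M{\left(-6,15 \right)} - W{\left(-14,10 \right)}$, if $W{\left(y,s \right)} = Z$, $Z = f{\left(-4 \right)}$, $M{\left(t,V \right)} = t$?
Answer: $-6$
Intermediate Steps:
$Z = 0$
$W{\left(y,s \right)} = 0$
$M{\left(-6,15 \right)} - W{\left(-14,10 \right)} = -6 - 0 = -6 + 0 = -6$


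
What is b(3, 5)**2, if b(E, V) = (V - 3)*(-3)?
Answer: 36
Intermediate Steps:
b(E, V) = 9 - 3*V (b(E, V) = (-3 + V)*(-3) = 9 - 3*V)
b(3, 5)**2 = (9 - 3*5)**2 = (9 - 15)**2 = (-6)**2 = 36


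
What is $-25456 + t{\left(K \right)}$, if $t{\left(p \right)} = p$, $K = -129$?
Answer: $-25585$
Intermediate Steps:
$-25456 + t{\left(K \right)} = -25456 - 129 = -25585$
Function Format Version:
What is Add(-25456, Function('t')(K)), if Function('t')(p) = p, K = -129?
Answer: -25585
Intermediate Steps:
Add(-25456, Function('t')(K)) = Add(-25456, -129) = -25585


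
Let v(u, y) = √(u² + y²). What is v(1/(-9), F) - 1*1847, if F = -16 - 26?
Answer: -1847 + 41*√85/9 ≈ -1805.0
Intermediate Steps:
F = -42
v(1/(-9), F) - 1*1847 = √((1/(-9))² + (-42)²) - 1*1847 = √((-⅑)² + 1764) - 1847 = √(1/81 + 1764) - 1847 = √(142885/81) - 1847 = 41*√85/9 - 1847 = -1847 + 41*√85/9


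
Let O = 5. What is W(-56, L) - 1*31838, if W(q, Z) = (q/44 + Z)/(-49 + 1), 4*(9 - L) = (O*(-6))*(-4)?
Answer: -16810219/528 ≈ -31838.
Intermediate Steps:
L = -21 (L = 9 - 5*(-6)*(-4)/4 = 9 - (-15)*(-4)/2 = 9 - ¼*120 = 9 - 30 = -21)
W(q, Z) = -Z/48 - q/2112 (W(q, Z) = (q*(1/44) + Z)/(-48) = (q/44 + Z)*(-1/48) = (Z + q/44)*(-1/48) = -Z/48 - q/2112)
W(-56, L) - 1*31838 = (-1/48*(-21) - 1/2112*(-56)) - 1*31838 = (7/16 + 7/264) - 31838 = 245/528 - 31838 = -16810219/528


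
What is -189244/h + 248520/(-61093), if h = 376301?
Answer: -105079808212/22989356993 ≈ -4.5708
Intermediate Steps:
-189244/h + 248520/(-61093) = -189244/376301 + 248520/(-61093) = -189244*1/376301 + 248520*(-1/61093) = -189244/376301 - 248520/61093 = -105079808212/22989356993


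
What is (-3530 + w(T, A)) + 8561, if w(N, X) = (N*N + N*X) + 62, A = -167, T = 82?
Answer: -1877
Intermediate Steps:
w(N, X) = 62 + N**2 + N*X (w(N, X) = (N**2 + N*X) + 62 = 62 + N**2 + N*X)
(-3530 + w(T, A)) + 8561 = (-3530 + (62 + 82**2 + 82*(-167))) + 8561 = (-3530 + (62 + 6724 - 13694)) + 8561 = (-3530 - 6908) + 8561 = -10438 + 8561 = -1877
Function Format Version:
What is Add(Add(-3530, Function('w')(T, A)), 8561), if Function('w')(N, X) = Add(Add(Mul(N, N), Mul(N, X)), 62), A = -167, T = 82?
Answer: -1877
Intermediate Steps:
Function('w')(N, X) = Add(62, Pow(N, 2), Mul(N, X)) (Function('w')(N, X) = Add(Add(Pow(N, 2), Mul(N, X)), 62) = Add(62, Pow(N, 2), Mul(N, X)))
Add(Add(-3530, Function('w')(T, A)), 8561) = Add(Add(-3530, Add(62, Pow(82, 2), Mul(82, -167))), 8561) = Add(Add(-3530, Add(62, 6724, -13694)), 8561) = Add(Add(-3530, -6908), 8561) = Add(-10438, 8561) = -1877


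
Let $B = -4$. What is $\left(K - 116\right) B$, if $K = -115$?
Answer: $924$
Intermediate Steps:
$\left(K - 116\right) B = \left(-115 - 116\right) \left(-4\right) = \left(-231\right) \left(-4\right) = 924$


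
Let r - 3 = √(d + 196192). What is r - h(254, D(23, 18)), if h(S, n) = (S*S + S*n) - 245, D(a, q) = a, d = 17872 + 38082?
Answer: -70110 + √252146 ≈ -69608.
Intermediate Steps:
d = 55954
h(S, n) = -245 + S² + S*n (h(S, n) = (S² + S*n) - 245 = -245 + S² + S*n)
r = 3 + √252146 (r = 3 + √(55954 + 196192) = 3 + √252146 ≈ 505.14)
r - h(254, D(23, 18)) = (3 + √252146) - (-245 + 254² + 254*23) = (3 + √252146) - (-245 + 64516 + 5842) = (3 + √252146) - 1*70113 = (3 + √252146) - 70113 = -70110 + √252146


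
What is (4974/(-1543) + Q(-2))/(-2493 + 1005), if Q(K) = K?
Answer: 65/18516 ≈ 0.0035105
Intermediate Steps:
(4974/(-1543) + Q(-2))/(-2493 + 1005) = (4974/(-1543) - 2)/(-2493 + 1005) = (4974*(-1/1543) - 2)/(-1488) = (-4974/1543 - 2)*(-1/1488) = -8060/1543*(-1/1488) = 65/18516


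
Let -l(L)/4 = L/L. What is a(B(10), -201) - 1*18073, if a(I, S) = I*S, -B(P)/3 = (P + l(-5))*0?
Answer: -18073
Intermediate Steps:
l(L) = -4 (l(L) = -4*L/L = -4*1 = -4)
B(P) = 0 (B(P) = -3*(P - 4)*0 = -3*(-4 + P)*0 = -3*0 = 0)
a(B(10), -201) - 1*18073 = 0*(-201) - 1*18073 = 0 - 18073 = -18073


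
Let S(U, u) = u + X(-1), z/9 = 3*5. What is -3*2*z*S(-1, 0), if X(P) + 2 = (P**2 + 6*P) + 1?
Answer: 4860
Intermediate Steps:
X(P) = -1 + P**2 + 6*P (X(P) = -2 + ((P**2 + 6*P) + 1) = -2 + (1 + P**2 + 6*P) = -1 + P**2 + 6*P)
z = 135 (z = 9*(3*5) = 9*15 = 135)
S(U, u) = -6 + u (S(U, u) = u + (-1 + (-1)**2 + 6*(-1)) = u + (-1 + 1 - 6) = u - 6 = -6 + u)
-3*2*z*S(-1, 0) = -3*2*135*(-6 + 0) = -810*(-6) = -3*(-1620) = 4860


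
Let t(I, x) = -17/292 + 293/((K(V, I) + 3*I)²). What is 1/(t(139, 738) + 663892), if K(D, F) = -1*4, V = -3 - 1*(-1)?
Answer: 49806148/33065900393899 ≈ 1.5063e-6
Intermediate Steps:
V = -2 (V = -3 + 1 = -2)
K(D, F) = -4
t(I, x) = -17/292 + 293/(-4 + 3*I)² (t(I, x) = -17/292 + 293/((-4 + 3*I)²) = -17*1/292 + 293/(-4 + 3*I)² = -17/292 + 293/(-4 + 3*I)²)
1/(t(139, 738) + 663892) = 1/((-17/292 + 293/(-4 + 3*139)²) + 663892) = 1/((-17/292 + 293/(-4 + 417)²) + 663892) = 1/((-17/292 + 293/413²) + 663892) = 1/((-17/292 + 293*(1/170569)) + 663892) = 1/((-17/292 + 293/170569) + 663892) = 1/(-2814117/49806148 + 663892) = 1/(33065900393899/49806148) = 49806148/33065900393899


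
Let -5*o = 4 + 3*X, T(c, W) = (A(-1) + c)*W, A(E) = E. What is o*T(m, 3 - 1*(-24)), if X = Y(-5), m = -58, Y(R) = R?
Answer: -17523/5 ≈ -3504.6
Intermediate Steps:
X = -5
T(c, W) = W*(-1 + c) (T(c, W) = (-1 + c)*W = W*(-1 + c))
o = 11/5 (o = -(4 + 3*(-5))/5 = -(4 - 15)/5 = -⅕*(-11) = 11/5 ≈ 2.2000)
o*T(m, 3 - 1*(-24)) = 11*((3 - 1*(-24))*(-1 - 58))/5 = 11*((3 + 24)*(-59))/5 = 11*(27*(-59))/5 = (11/5)*(-1593) = -17523/5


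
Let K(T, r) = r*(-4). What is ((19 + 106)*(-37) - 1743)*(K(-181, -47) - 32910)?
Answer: 208373696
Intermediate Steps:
K(T, r) = -4*r
((19 + 106)*(-37) - 1743)*(K(-181, -47) - 32910) = ((19 + 106)*(-37) - 1743)*(-4*(-47) - 32910) = (125*(-37) - 1743)*(188 - 32910) = (-4625 - 1743)*(-32722) = -6368*(-32722) = 208373696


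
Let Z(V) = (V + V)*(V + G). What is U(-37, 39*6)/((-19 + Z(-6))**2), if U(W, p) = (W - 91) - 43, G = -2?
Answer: -171/5929 ≈ -0.028841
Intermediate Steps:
U(W, p) = -134 + W (U(W, p) = (-91 + W) - 43 = -134 + W)
Z(V) = 2*V*(-2 + V) (Z(V) = (V + V)*(V - 2) = (2*V)*(-2 + V) = 2*V*(-2 + V))
U(-37, 39*6)/((-19 + Z(-6))**2) = (-134 - 37)/((-19 + 2*(-6)*(-2 - 6))**2) = -171/(-19 + 2*(-6)*(-8))**2 = -171/(-19 + 96)**2 = -171/(77**2) = -171/5929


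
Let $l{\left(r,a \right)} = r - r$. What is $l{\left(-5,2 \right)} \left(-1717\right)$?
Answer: $0$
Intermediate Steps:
$l{\left(r,a \right)} = 0$
$l{\left(-5,2 \right)} \left(-1717\right) = 0 \left(-1717\right) = 0$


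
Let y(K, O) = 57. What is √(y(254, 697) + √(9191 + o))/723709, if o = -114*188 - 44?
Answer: √(57 + 3*I*√1365)/723709 ≈ 1.3168e-5 + 8.0354e-6*I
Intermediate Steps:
o = -21476 (o = -21432 - 44 = -21476)
√(y(254, 697) + √(9191 + o))/723709 = √(57 + √(9191 - 21476))/723709 = √(57 + √(-12285))*(1/723709) = √(57 + 3*I*√1365)*(1/723709) = √(57 + 3*I*√1365)/723709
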